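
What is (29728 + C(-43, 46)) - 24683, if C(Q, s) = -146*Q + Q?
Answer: 11280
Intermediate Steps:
C(Q, s) = -145*Q
(29728 + C(-43, 46)) - 24683 = (29728 - 145*(-43)) - 24683 = (29728 + 6235) - 24683 = 35963 - 24683 = 11280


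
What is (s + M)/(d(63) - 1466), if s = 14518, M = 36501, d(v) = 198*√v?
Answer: 37396927/160348 + 15152643*√7/160348 ≈ 483.24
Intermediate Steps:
(s + M)/(d(63) - 1466) = (14518 + 36501)/(198*√63 - 1466) = 51019/(198*(3*√7) - 1466) = 51019/(594*√7 - 1466) = 51019/(-1466 + 594*√7)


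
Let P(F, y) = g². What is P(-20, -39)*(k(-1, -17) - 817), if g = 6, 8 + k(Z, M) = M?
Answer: -30312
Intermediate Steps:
k(Z, M) = -8 + M
P(F, y) = 36 (P(F, y) = 6² = 36)
P(-20, -39)*(k(-1, -17) - 817) = 36*((-8 - 17) - 817) = 36*(-25 - 817) = 36*(-842) = -30312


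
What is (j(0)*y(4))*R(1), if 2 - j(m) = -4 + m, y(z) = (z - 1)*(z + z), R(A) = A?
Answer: 144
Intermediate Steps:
y(z) = 2*z*(-1 + z) (y(z) = (-1 + z)*(2*z) = 2*z*(-1 + z))
j(m) = 6 - m (j(m) = 2 - (-4 + m) = 2 + (4 - m) = 6 - m)
(j(0)*y(4))*R(1) = ((6 - 1*0)*(2*4*(-1 + 4)))*1 = ((6 + 0)*(2*4*3))*1 = (6*24)*1 = 144*1 = 144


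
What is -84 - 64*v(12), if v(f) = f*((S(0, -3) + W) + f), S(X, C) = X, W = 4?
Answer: -12372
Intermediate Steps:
v(f) = f*(4 + f) (v(f) = f*((0 + 4) + f) = f*(4 + f))
-84 - 64*v(12) = -84 - 768*(4 + 12) = -84 - 768*16 = -84 - 64*192 = -84 - 12288 = -12372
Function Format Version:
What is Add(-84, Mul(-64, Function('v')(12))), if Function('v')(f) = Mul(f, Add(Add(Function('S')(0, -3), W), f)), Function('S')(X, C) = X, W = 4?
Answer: -12372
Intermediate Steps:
Function('v')(f) = Mul(f, Add(4, f)) (Function('v')(f) = Mul(f, Add(Add(0, 4), f)) = Mul(f, Add(4, f)))
Add(-84, Mul(-64, Function('v')(12))) = Add(-84, Mul(-64, Mul(12, Add(4, 12)))) = Add(-84, Mul(-64, Mul(12, 16))) = Add(-84, Mul(-64, 192)) = Add(-84, -12288) = -12372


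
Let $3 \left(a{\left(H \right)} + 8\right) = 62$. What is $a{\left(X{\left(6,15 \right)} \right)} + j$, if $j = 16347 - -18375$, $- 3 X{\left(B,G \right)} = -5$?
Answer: $\frac{104204}{3} \approx 34735.0$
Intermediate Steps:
$X{\left(B,G \right)} = \frac{5}{3}$ ($X{\left(B,G \right)} = \left(- \frac{1}{3}\right) \left(-5\right) = \frac{5}{3}$)
$a{\left(H \right)} = \frac{38}{3}$ ($a{\left(H \right)} = -8 + \frac{1}{3} \cdot 62 = -8 + \frac{62}{3} = \frac{38}{3}$)
$j = 34722$ ($j = 16347 + 18375 = 34722$)
$a{\left(X{\left(6,15 \right)} \right)} + j = \frac{38}{3} + 34722 = \frac{104204}{3}$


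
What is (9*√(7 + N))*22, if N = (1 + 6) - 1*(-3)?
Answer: 198*√17 ≈ 816.38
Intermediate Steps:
N = 10 (N = 7 + 3 = 10)
(9*√(7 + N))*22 = (9*√(7 + 10))*22 = (9*√17)*22 = 198*√17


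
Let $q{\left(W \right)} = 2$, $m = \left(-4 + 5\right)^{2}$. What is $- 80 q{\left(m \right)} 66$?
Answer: $-10560$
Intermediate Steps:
$m = 1$ ($m = 1^{2} = 1$)
$- 80 q{\left(m \right)} 66 = \left(-80\right) 2 \cdot 66 = \left(-160\right) 66 = -10560$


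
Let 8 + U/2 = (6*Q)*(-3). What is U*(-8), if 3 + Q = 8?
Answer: 1568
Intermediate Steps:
Q = 5 (Q = -3 + 8 = 5)
U = -196 (U = -16 + 2*((6*5)*(-3)) = -16 + 2*(30*(-3)) = -16 + 2*(-90) = -16 - 180 = -196)
U*(-8) = -196*(-8) = 1568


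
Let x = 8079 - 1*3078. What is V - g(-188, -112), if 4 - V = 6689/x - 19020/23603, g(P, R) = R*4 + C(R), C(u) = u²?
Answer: -1427385548923/118038603 ≈ -12093.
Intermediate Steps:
x = 5001 (x = 8079 - 3078 = 5001)
g(P, R) = R² + 4*R (g(P, R) = R*4 + R² = 4*R + R² = R² + 4*R)
V = 409392965/118038603 (V = 4 - (6689/5001 - 19020/23603) = 4 - 1*62761447/118038603 = 4 - 62761447/118038603 = 409392965/118038603 ≈ 3.4683)
V - g(-188, -112) = 409392965/118038603 - (-112)*(4 - 112) = 409392965/118038603 - (-112)*(-108) = 409392965/118038603 - 1*12096 = 409392965/118038603 - 12096 = -1427385548923/118038603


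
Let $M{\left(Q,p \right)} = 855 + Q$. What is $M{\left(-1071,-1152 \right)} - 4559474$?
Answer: $-4559690$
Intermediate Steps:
$M{\left(-1071,-1152 \right)} - 4559474 = \left(855 - 1071\right) - 4559474 = -216 - 4559474 = -4559690$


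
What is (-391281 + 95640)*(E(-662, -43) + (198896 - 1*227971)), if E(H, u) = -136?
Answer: 8635969251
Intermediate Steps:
(-391281 + 95640)*(E(-662, -43) + (198896 - 1*227971)) = (-391281 + 95640)*(-136 + (198896 - 1*227971)) = -295641*(-136 + (198896 - 227971)) = -295641*(-136 - 29075) = -295641*(-29211) = 8635969251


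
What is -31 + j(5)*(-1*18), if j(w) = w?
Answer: -121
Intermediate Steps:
-31 + j(5)*(-1*18) = -31 + 5*(-1*18) = -31 + 5*(-18) = -31 - 90 = -121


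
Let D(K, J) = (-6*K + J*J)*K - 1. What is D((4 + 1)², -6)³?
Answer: -23173501051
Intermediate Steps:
D(K, J) = -1 + K*(J² - 6*K) (D(K, J) = (-6*K + J²)*K - 1 = (J² - 6*K)*K - 1 = K*(J² - 6*K) - 1 = -1 + K*(J² - 6*K))
D((4 + 1)², -6)³ = (-1 - 6*(4 + 1)⁴ + (4 + 1)²*(-6)²)³ = (-1 - 6*(5²)² + 5²*36)³ = (-1 - 6*25² + 25*36)³ = (-1 - 6*625 + 900)³ = (-1 - 3750 + 900)³ = (-2851)³ = -23173501051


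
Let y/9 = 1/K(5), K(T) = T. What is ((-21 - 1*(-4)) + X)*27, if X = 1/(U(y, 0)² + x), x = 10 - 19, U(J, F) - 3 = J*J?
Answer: -317462/693 ≈ -458.10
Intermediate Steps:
y = 9/5 ≈ 1.8000
U(J, F) = 3 + J² (U(J, F) = 3 + J*J = 3 + J²)
x = -9
X = 625/18711 (X = 1/((3 + (9/5)²)² - 9) = 1/((3 + 81/25)² - 9) = 1/((156/25)² - 9) = 1/(24336/625 - 9) = 1/(18711/625) = 625/18711 ≈ 0.033403)
((-21 - 1*(-4)) + X)*27 = ((-21 - 1*(-4)) + 625/18711)*27 = ((-21 + 4) + 625/18711)*27 = (-17 + 625/18711)*27 = -317462/18711*27 = -317462/693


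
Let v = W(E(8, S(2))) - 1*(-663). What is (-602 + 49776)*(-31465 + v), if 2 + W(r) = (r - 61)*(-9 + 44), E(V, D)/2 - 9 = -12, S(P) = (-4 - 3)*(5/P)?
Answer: -1630068926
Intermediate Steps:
S(P) = -35/P
E(V, D) = -6 (E(V, D) = 18 + 2*(-12) = 18 - 24 = -6)
W(r) = -2137 + 35*r (W(r) = -2 + (r - 61)*(-9 + 44) = -2 + (-61 + r)*35 = -2 + (-2135 + 35*r) = -2137 + 35*r)
v = -1684 (v = (-2137 + 35*(-6)) - 1*(-663) = (-2137 - 210) + 663 = -2347 + 663 = -1684)
(-602 + 49776)*(-31465 + v) = (-602 + 49776)*(-31465 - 1684) = 49174*(-33149) = -1630068926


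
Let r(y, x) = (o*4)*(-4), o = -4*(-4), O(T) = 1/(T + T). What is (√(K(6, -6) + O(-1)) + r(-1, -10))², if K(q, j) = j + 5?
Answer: (512 - I*√6)²/4 ≈ 65535.0 - 627.07*I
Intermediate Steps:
K(q, j) = 5 + j
O(T) = 1/(2*T)
o = 16
r(y, x) = -256 (r(y, x) = (16*4)*(-4) = 64*(-4) = -256)
(√(K(6, -6) + O(-1)) + r(-1, -10))² = (√((5 - 6) + (½)/(-1)) - 256)² = (√(-1 + (½)*(-1)) - 256)² = (√(-1 - ½) - 256)² = (√(-3/2) - 256)² = (I*√6/2 - 256)² = (-256 + I*√6/2)²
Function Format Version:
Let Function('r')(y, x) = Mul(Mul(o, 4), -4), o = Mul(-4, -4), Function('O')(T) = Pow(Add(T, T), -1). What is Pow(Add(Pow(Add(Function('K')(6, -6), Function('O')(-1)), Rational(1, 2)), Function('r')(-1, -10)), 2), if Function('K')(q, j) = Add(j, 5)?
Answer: Mul(Rational(1, 4), Pow(Add(512, Mul(-1, I, Pow(6, Rational(1, 2)))), 2)) ≈ Add(65535., Mul(-627.07, I))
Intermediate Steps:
Function('K')(q, j) = Add(5, j)
Function('O')(T) = Mul(Rational(1, 2), Pow(T, -1)) (Function('O')(T) = Pow(Mul(2, T), -1) = Mul(Rational(1, 2), Pow(T, -1)))
o = 16
Function('r')(y, x) = -256 (Function('r')(y, x) = Mul(Mul(16, 4), -4) = Mul(64, -4) = -256)
Pow(Add(Pow(Add(Function('K')(6, -6), Function('O')(-1)), Rational(1, 2)), Function('r')(-1, -10)), 2) = Pow(Add(Pow(Add(Add(5, -6), Mul(Rational(1, 2), Pow(-1, -1))), Rational(1, 2)), -256), 2) = Pow(Add(Pow(Add(-1, Mul(Rational(1, 2), -1)), Rational(1, 2)), -256), 2) = Pow(Add(Pow(Add(-1, Rational(-1, 2)), Rational(1, 2)), -256), 2) = Pow(Add(Pow(Rational(-3, 2), Rational(1, 2)), -256), 2) = Pow(Add(Mul(Rational(1, 2), I, Pow(6, Rational(1, 2))), -256), 2) = Pow(Add(-256, Mul(Rational(1, 2), I, Pow(6, Rational(1, 2)))), 2)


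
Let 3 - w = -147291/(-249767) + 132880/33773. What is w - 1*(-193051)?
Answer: 1628445859033211/8435380891 ≈ 1.9305e+5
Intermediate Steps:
w = -12857355230/8435380891 (w = 3 - (-147291/(-249767) + 132880/33773) = 3 - (-147291*(-1/249767) + 132880*(1/33773)) = 3 - (147291/249767 + 132880/33773) = 3 - 1*38163497903/8435380891 = 3 - 38163497903/8435380891 = -12857355230/8435380891 ≈ -1.5242)
w - 1*(-193051) = -12857355230/8435380891 - 1*(-193051) = -12857355230/8435380891 + 193051 = 1628445859033211/8435380891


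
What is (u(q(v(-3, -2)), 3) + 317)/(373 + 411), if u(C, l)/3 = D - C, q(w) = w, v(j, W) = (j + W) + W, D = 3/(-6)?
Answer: 673/1568 ≈ 0.42921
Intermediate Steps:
D = -½ (D = 3*(-⅙) = -½ ≈ -0.50000)
v(j, W) = j + 2*W (v(j, W) = (W + j) + W = j + 2*W)
u(C, l) = -3/2 - 3*C (u(C, l) = 3*(-½ - C) = -3/2 - 3*C)
(u(q(v(-3, -2)), 3) + 317)/(373 + 411) = ((-3/2 - 3*(-3 + 2*(-2))) + 317)/(373 + 411) = ((-3/2 - 3*(-3 - 4)) + 317)/784 = ((-3/2 - 3*(-7)) + 317)*(1/784) = ((-3/2 + 21) + 317)*(1/784) = (39/2 + 317)*(1/784) = (673/2)*(1/784) = 673/1568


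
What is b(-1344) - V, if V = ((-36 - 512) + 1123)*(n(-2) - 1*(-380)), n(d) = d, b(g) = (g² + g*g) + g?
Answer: 3393978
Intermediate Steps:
b(g) = g + 2*g² (b(g) = (g² + g²) + g = 2*g² + g = g + 2*g²)
V = 217350 (V = ((-36 - 512) + 1123)*(-2 - 1*(-380)) = (-548 + 1123)*(-2 + 380) = 575*378 = 217350)
b(-1344) - V = -1344*(1 + 2*(-1344)) - 1*217350 = -1344*(1 - 2688) - 217350 = -1344*(-2687) - 217350 = 3611328 - 217350 = 3393978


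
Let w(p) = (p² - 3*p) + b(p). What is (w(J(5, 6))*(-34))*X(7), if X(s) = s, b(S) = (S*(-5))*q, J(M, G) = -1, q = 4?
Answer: -5712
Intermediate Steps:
b(S) = -20*S (b(S) = (S*(-5))*4 = -5*S*4 = -20*S)
w(p) = p² - 23*p (w(p) = (p² - 3*p) - 20*p = p² - 23*p)
(w(J(5, 6))*(-34))*X(7) = (-(-23 - 1)*(-34))*7 = (-1*(-24)*(-34))*7 = (24*(-34))*7 = -816*7 = -5712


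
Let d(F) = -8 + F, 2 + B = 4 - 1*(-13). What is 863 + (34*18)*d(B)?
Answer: 5147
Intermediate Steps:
B = 15 (B = -2 + (4 - 1*(-13)) = -2 + (4 + 13) = -2 + 17 = 15)
863 + (34*18)*d(B) = 863 + (34*18)*(-8 + 15) = 863 + 612*7 = 863 + 4284 = 5147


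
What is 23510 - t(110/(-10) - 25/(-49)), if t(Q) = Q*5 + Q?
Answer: 1155074/49 ≈ 23573.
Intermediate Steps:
t(Q) = 6*Q (t(Q) = 5*Q + Q = 6*Q)
23510 - t(110/(-10) - 25/(-49)) = 23510 - 6*(110/(-10) - 25/(-49)) = 23510 - 6*(110*(-1/10) - 25*(-1/49)) = 23510 - 6*(-11 + 25/49) = 23510 - 6*(-514)/49 = 23510 - 1*(-3084/49) = 23510 + 3084/49 = 1155074/49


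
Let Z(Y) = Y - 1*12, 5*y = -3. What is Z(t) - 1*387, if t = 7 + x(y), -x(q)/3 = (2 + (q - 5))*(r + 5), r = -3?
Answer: -1852/5 ≈ -370.40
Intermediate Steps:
y = -⅗ (y = (⅕)*(-3) = -⅗ ≈ -0.60000)
x(q) = 18 - 6*q (x(q) = -3*(2 + (q - 5))*(-3 + 5) = -3*(2 + (-5 + q))*2 = -3*(-3 + q)*2 = -3*(-6 + 2*q) = 18 - 6*q)
t = 143/5 (t = 7 + (18 - 6*(-⅗)) = 7 + (18 + 18/5) = 7 + 108/5 = 143/5 ≈ 28.600)
Z(Y) = -12 + Y (Z(Y) = Y - 12 = -12 + Y)
Z(t) - 1*387 = (-12 + 143/5) - 1*387 = 83/5 - 387 = -1852/5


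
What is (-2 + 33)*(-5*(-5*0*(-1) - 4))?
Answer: 620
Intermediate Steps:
(-2 + 33)*(-5*(-5*0*(-1) - 4)) = 31*(-5*(0*(-1) - 4)) = 31*(-5*(0 - 4)) = 31*(-5*(-4)) = 31*20 = 620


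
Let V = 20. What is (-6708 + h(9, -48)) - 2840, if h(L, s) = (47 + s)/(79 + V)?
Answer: -945253/99 ≈ -9548.0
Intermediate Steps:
h(L, s) = 47/99 + s/99 (h(L, s) = (47 + s)/(79 + 20) = (47 + s)/99 = (47 + s)*(1/99) = 47/99 + s/99)
(-6708 + h(9, -48)) - 2840 = (-6708 + (47/99 + (1/99)*(-48))) - 2840 = (-6708 + (47/99 - 16/33)) - 2840 = (-6708 - 1/99) - 2840 = -664093/99 - 2840 = -945253/99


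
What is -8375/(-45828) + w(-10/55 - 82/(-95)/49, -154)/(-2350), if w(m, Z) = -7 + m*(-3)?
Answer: 401825923/2165971500 ≈ 0.18552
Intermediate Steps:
w(m, Z) = -7 - 3*m
-8375/(-45828) + w(-10/55 - 82/(-95)/49, -154)/(-2350) = -8375/(-45828) + (-7 - 3*(-10/55 - 82/(-95)/49))/(-2350) = -8375*(-1/45828) + (-7 - 3*(-10*1/55 - 82*(-1/95)*(1/49)))*(-1/2350) = 125/684 + (-7 - 3*(-2/11 + (82/95)*(1/49)))*(-1/2350) = 125/684 + (-7 - 3*(-2/11 + 82/4655))*(-1/2350) = 125/684 + (-7 - 3*(-8408/51205))*(-1/2350) = 125/684 + (-7 + 25224/51205)*(-1/2350) = 125/684 - 333211/51205*(-1/2350) = 125/684 + 333211/120331750 = 401825923/2165971500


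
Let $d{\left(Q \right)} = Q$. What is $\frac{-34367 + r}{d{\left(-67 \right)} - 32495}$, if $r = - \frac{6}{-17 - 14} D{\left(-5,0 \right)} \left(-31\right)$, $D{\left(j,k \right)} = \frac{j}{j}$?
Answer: $\frac{34373}{32562} \approx 1.0556$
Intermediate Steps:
$D{\left(j,k \right)} = 1$
$r = -6$ ($r = - \frac{6}{-17 - 14} \cdot 1 \left(-31\right) = - \frac{6}{-31} \cdot 1 \left(-31\right) = \left(-6\right) \left(- \frac{1}{31}\right) 1 \left(-31\right) = \frac{6}{31} \cdot 1 \left(-31\right) = \frac{6}{31} \left(-31\right) = -6$)
$\frac{-34367 + r}{d{\left(-67 \right)} - 32495} = \frac{-34367 - 6}{-67 - 32495} = - \frac{34373}{-67 - 32495} = - \frac{34373}{-32562} = \left(-34373\right) \left(- \frac{1}{32562}\right) = \frac{34373}{32562}$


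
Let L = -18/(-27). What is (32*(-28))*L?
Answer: -1792/3 ≈ -597.33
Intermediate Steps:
L = ⅔ (L = -18*(-1/27) = ⅔ ≈ 0.66667)
(32*(-28))*L = (32*(-28))*(⅔) = -896*⅔ = -1792/3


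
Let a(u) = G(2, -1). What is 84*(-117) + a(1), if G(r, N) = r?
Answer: -9826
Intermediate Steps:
a(u) = 2
84*(-117) + a(1) = 84*(-117) + 2 = -9828 + 2 = -9826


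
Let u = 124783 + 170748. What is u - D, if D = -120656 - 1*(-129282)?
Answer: 286905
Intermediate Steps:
u = 295531
D = 8626 (D = -120656 + 129282 = 8626)
u - D = 295531 - 1*8626 = 295531 - 8626 = 286905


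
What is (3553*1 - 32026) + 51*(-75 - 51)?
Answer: -34899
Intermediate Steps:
(3553*1 - 32026) + 51*(-75 - 51) = (3553 - 32026) + 51*(-126) = -28473 - 6426 = -34899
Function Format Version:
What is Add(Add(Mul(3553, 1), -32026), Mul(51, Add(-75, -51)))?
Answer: -34899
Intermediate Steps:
Add(Add(Mul(3553, 1), -32026), Mul(51, Add(-75, -51))) = Add(Add(3553, -32026), Mul(51, -126)) = Add(-28473, -6426) = -34899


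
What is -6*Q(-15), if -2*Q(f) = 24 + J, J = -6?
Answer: 54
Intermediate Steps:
Q(f) = -9 (Q(f) = -(24 - 6)/2 = -½*18 = -9)
-6*Q(-15) = -6*(-9) = 54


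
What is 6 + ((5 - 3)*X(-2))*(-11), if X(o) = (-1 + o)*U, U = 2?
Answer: 138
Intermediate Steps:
X(o) = -2 + 2*o (X(o) = (-1 + o)*2 = -2 + 2*o)
6 + ((5 - 3)*X(-2))*(-11) = 6 + ((5 - 3)*(-2 + 2*(-2)))*(-11) = 6 + (2*(-2 - 4))*(-11) = 6 + (2*(-6))*(-11) = 6 - 12*(-11) = 6 + 132 = 138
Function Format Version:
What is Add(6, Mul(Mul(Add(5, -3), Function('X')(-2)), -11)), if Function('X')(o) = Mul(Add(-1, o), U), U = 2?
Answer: 138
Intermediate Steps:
Function('X')(o) = Add(-2, Mul(2, o)) (Function('X')(o) = Mul(Add(-1, o), 2) = Add(-2, Mul(2, o)))
Add(6, Mul(Mul(Add(5, -3), Function('X')(-2)), -11)) = Add(6, Mul(Mul(Add(5, -3), Add(-2, Mul(2, -2))), -11)) = Add(6, Mul(Mul(2, Add(-2, -4)), -11)) = Add(6, Mul(Mul(2, -6), -11)) = Add(6, Mul(-12, -11)) = Add(6, 132) = 138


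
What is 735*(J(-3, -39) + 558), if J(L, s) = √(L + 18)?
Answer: 410130 + 735*√15 ≈ 4.1298e+5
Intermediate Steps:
J(L, s) = √(18 + L)
735*(J(-3, -39) + 558) = 735*(√(18 - 3) + 558) = 735*(√15 + 558) = 735*(558 + √15) = 410130 + 735*√15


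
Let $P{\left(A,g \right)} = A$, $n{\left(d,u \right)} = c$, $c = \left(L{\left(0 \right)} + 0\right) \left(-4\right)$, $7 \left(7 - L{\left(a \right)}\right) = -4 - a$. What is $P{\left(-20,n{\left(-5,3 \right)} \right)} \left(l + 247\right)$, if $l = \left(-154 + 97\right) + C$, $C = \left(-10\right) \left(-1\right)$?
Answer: $-4000$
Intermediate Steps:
$L{\left(a \right)} = \frac{53}{7} + \frac{a}{7}$ ($L{\left(a \right)} = 7 - \frac{-4 - a}{7} = 7 + \left(\frac{4}{7} + \frac{a}{7}\right) = \frac{53}{7} + \frac{a}{7}$)
$c = - \frac{212}{7}$ ($c = \left(\left(\frac{53}{7} + \frac{1}{7} \cdot 0\right) + 0\right) \left(-4\right) = \left(\left(\frac{53}{7} + 0\right) + 0\right) \left(-4\right) = \left(\frac{53}{7} + 0\right) \left(-4\right) = \frac{53}{7} \left(-4\right) = - \frac{212}{7} \approx -30.286$)
$n{\left(d,u \right)} = - \frac{212}{7}$
$C = 10$
$l = -47$ ($l = \left(-154 + 97\right) + 10 = -57 + 10 = -47$)
$P{\left(-20,n{\left(-5,3 \right)} \right)} \left(l + 247\right) = - 20 \left(-47 + 247\right) = \left(-20\right) 200 = -4000$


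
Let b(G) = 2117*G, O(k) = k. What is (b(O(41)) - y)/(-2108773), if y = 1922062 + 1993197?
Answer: 3828462/2108773 ≈ 1.8155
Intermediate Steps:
y = 3915259
(b(O(41)) - y)/(-2108773) = (2117*41 - 1*3915259)/(-2108773) = (86797 - 3915259)*(-1/2108773) = -3828462*(-1/2108773) = 3828462/2108773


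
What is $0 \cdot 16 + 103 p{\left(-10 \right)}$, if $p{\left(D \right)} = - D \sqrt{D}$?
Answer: $1030 i \sqrt{10} \approx 3257.1 i$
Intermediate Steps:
$p{\left(D \right)} = - D^{\frac{3}{2}}$
$0 \cdot 16 + 103 p{\left(-10 \right)} = 0 \cdot 16 + 103 \left(- \left(-10\right)^{\frac{3}{2}}\right) = 0 + 103 \left(- \left(-10\right) i \sqrt{10}\right) = 0 + 103 \cdot 10 i \sqrt{10} = 0 + 1030 i \sqrt{10} = 1030 i \sqrt{10}$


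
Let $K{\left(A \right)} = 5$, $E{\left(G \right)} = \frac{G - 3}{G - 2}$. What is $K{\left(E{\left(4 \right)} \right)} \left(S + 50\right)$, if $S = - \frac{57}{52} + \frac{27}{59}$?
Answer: $\frac{757205}{3068} \approx 246.81$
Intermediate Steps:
$E{\left(G \right)} = \frac{-3 + G}{-2 + G}$
$S = - \frac{1959}{3068}$ ($S = \left(-57\right) \frac{1}{52} + 27 \cdot \frac{1}{59} = - \frac{57}{52} + \frac{27}{59} = - \frac{1959}{3068} \approx -0.63853$)
$K{\left(E{\left(4 \right)} \right)} \left(S + 50\right) = 5 \left(- \frac{1959}{3068} + 50\right) = 5 \cdot \frac{151441}{3068} = \frac{757205}{3068}$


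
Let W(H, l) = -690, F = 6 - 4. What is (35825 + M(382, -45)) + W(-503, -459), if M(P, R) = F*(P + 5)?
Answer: 35909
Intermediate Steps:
F = 2
M(P, R) = 10 + 2*P (M(P, R) = 2*(P + 5) = 2*(5 + P) = 10 + 2*P)
(35825 + M(382, -45)) + W(-503, -459) = (35825 + (10 + 2*382)) - 690 = (35825 + (10 + 764)) - 690 = (35825 + 774) - 690 = 36599 - 690 = 35909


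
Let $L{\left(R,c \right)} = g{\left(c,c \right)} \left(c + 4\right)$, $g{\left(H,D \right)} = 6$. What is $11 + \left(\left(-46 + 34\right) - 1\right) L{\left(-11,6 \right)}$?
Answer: $-769$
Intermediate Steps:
$L{\left(R,c \right)} = 24 + 6 c$ ($L{\left(R,c \right)} = 6 \left(c + 4\right) = 6 \left(4 + c\right) = 24 + 6 c$)
$11 + \left(\left(-46 + 34\right) - 1\right) L{\left(-11,6 \right)} = 11 + \left(\left(-46 + 34\right) - 1\right) \left(24 + 6 \cdot 6\right) = 11 + \left(-12 - 1\right) \left(24 + 36\right) = 11 - 780 = -769$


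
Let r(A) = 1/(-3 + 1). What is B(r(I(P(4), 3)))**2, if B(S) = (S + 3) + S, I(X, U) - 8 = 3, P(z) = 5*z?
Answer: 4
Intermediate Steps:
I(X, U) = 11 (I(X, U) = 8 + 3 = 11)
r(A) = -1/2 (r(A) = 1/(-2) = -1/2)
B(S) = 3 + 2*S (B(S) = (3 + S) + S = 3 + 2*S)
B(r(I(P(4), 3)))**2 = (3 + 2*(-1/2))**2 = (3 - 1)**2 = 2**2 = 4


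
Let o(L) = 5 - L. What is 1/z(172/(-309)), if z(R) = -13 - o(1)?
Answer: -1/17 ≈ -0.058824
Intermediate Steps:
z(R) = -17 (z(R) = -13 - (5 - 1*1) = -13 - (5 - 1) = -13 - 1*4 = -13 - 4 = -17)
1/z(172/(-309)) = 1/(-17) = -1/17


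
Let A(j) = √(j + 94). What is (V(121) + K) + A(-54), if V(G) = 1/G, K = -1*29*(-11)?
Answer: 38600/121 + 2*√10 ≈ 325.33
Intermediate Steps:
K = 319 (K = -29*(-11) = 319)
A(j) = √(94 + j)
(V(121) + K) + A(-54) = (1/121 + 319) + √(94 - 54) = (1/121 + 319) + √40 = 38600/121 + 2*√10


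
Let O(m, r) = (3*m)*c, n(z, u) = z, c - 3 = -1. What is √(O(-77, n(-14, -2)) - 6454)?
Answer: 2*I*√1729 ≈ 83.162*I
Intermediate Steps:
c = 2 (c = 3 - 1 = 2)
O(m, r) = 6*m (O(m, r) = (3*m)*2 = 6*m)
√(O(-77, n(-14, -2)) - 6454) = √(6*(-77) - 6454) = √(-462 - 6454) = √(-6916) = 2*I*√1729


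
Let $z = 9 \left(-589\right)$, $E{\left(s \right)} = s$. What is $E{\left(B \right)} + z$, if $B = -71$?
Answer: $-5372$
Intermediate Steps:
$z = -5301$
$E{\left(B \right)} + z = -71 - 5301 = -5372$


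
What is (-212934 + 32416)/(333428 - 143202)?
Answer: -90259/95113 ≈ -0.94897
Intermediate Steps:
(-212934 + 32416)/(333428 - 143202) = -180518/190226 = -180518*1/190226 = -90259/95113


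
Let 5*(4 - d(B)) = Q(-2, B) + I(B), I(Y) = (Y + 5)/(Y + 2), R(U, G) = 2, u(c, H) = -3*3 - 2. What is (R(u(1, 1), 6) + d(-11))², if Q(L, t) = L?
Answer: 8836/225 ≈ 39.271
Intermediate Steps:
u(c, H) = -11 (u(c, H) = -9 - 2 = -11)
I(Y) = (5 + Y)/(2 + Y)
d(B) = 22/5 - (5 + B)/(5*(2 + B)) (d(B) = 4 - (-2 + (5 + B)/(2 + B))/5 = 4 + (⅖ - (5 + B)/(5*(2 + B))) = 22/5 - (5 + B)/(5*(2 + B)))
(R(u(1, 1), 6) + d(-11))² = (2 + 3*(13 + 7*(-11))/(5*(2 - 11)))² = (2 + (⅗)*(13 - 77)/(-9))² = (2 + (⅗)*(-⅑)*(-64))² = (2 + 64/15)² = (94/15)² = 8836/225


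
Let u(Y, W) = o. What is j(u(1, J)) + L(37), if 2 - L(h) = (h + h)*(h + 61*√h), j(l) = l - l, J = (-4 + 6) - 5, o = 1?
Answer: -2736 - 4514*√37 ≈ -30194.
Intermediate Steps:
J = -3 (J = 2 - 5 = -3)
u(Y, W) = 1
j(l) = 0
L(h) = 2 - 2*h*(h + 61*√h) (L(h) = 2 - (h + h)*(h + 61*√h) = 2 - 2*h*(h + 61*√h))
j(u(1, J)) + L(37) = 0 + (2 - 4514*√37 - 2*37²) = 0 + (2 - 4514*√37 - 2*1369) = 0 + (2 - 4514*√37 - 2738) = 0 + (-2736 - 4514*√37) = -2736 - 4514*√37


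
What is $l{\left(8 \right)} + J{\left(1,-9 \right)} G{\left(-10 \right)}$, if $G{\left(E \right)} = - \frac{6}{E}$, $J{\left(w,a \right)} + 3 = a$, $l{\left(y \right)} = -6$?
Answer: $- \frac{66}{5} \approx -13.2$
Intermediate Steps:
$J{\left(w,a \right)} = -3 + a$
$l{\left(8 \right)} + J{\left(1,-9 \right)} G{\left(-10 \right)} = -6 + \left(-3 - 9\right) \left(- \frac{6}{-10}\right) = -6 - 12 \left(\left(-6\right) \left(- \frac{1}{10}\right)\right) = -6 - \frac{36}{5} = - \frac{66}{5}$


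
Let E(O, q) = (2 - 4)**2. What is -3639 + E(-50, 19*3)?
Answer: -3635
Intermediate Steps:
E(O, q) = 4 (E(O, q) = (-2)**2 = 4)
-3639 + E(-50, 19*3) = -3639 + 4 = -3635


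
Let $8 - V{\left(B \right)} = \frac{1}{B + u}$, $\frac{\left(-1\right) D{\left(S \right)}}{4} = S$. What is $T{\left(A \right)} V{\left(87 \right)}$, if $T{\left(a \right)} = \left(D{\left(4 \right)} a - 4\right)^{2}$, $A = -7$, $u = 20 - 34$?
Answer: $\frac{6800112}{73} \approx 93152.0$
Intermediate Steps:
$u = -14$
$D{\left(S \right)} = - 4 S$
$V{\left(B \right)} = 8 - \frac{1}{-14 + B}$ ($V{\left(B \right)} = 8 - \frac{1}{B - 14} = 8 - \frac{1}{-14 + B}$)
$T{\left(a \right)} = \left(-4 - 16 a\right)^{2}$ ($T{\left(a \right)} = \left(\left(-4\right) 4 a - 4\right)^{2} = \left(- 16 a - 4\right)^{2} = \left(-4 - 16 a\right)^{2}$)
$T{\left(A \right)} V{\left(87 \right)} = 16 \left(1 + 4 \left(-7\right)\right)^{2} \frac{-113 + 8 \cdot 87}{-14 + 87} = 16 \left(1 - 28\right)^{2} \frac{-113 + 696}{73} = 16 \left(-27\right)^{2} \cdot \frac{1}{73} \cdot 583 = 16 \cdot 729 \cdot \frac{583}{73} = 11664 \cdot \frac{583}{73} = \frac{6800112}{73}$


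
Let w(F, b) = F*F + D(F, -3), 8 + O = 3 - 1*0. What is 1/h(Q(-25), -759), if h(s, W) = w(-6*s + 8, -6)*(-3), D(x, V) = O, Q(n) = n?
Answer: -1/74877 ≈ -1.3355e-5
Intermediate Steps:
O = -5 (O = -8 + (3 - 1*0) = -8 + (3 + 0) = -8 + 3 = -5)
D(x, V) = -5
w(F, b) = -5 + F² (w(F, b) = F*F - 5 = F² - 5 = -5 + F²)
h(s, W) = 15 - 3*(8 - 6*s)² (h(s, W) = (-5 + (-6*s + 8)²)*(-3) = (-5 + (8 - 6*s)²)*(-3) = 15 - 3*(8 - 6*s)²)
1/h(Q(-25), -759) = 1/(-177 - 108*(-25)² + 288*(-25)) = 1/(-177 - 108*625 - 7200) = 1/(-177 - 67500 - 7200) = 1/(-74877) = -1/74877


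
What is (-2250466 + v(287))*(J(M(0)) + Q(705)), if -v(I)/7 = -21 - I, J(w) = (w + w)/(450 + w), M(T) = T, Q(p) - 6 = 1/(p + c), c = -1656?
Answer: -12826608550/951 ≈ -1.3487e+7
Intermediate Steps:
Q(p) = 6 + 1/(-1656 + p) (Q(p) = 6 + 1/(p - 1656) = 6 + 1/(-1656 + p))
J(w) = 2*w/(450 + w) (J(w) = (2*w)/(450 + w) = 2*w/(450 + w))
v(I) = 147 + 7*I (v(I) = -7*(-21 - I) = 147 + 7*I)
(-2250466 + v(287))*(J(M(0)) + Q(705)) = (-2250466 + (147 + 7*287))*(2*0/(450 + 0) + (-9935 + 6*705)/(-1656 + 705)) = (-2250466 + (147 + 2009))*(2*0/450 + (-9935 + 4230)/(-951)) = (-2250466 + 2156)*(2*0*(1/450) - 1/951*(-5705)) = -2248310*(0 + 5705/951) = -2248310*5705/951 = -12826608550/951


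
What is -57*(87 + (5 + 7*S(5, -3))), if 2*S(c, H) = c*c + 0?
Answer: -20463/2 ≈ -10232.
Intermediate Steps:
S(c, H) = c²/2 (S(c, H) = (c*c + 0)/2 = (c² + 0)/2 = c²/2)
-57*(87 + (5 + 7*S(5, -3))) = -57*(87 + (5 + 7*((½)*5²))) = -57*(87 + (5 + 7*((½)*25))) = -57*(87 + (5 + 7*(25/2))) = -57*(87 + (5 + 175/2)) = -57*(87 + 185/2) = -57*359/2 = -20463/2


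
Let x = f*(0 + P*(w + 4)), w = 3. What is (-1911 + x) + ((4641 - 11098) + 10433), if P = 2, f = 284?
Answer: 6041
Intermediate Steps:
x = 3976 (x = 284*(0 + 2*(3 + 4)) = 284*(0 + 2*7) = 284*(0 + 14) = 284*14 = 3976)
(-1911 + x) + ((4641 - 11098) + 10433) = (-1911 + 3976) + ((4641 - 11098) + 10433) = 2065 + (-6457 + 10433) = 2065 + 3976 = 6041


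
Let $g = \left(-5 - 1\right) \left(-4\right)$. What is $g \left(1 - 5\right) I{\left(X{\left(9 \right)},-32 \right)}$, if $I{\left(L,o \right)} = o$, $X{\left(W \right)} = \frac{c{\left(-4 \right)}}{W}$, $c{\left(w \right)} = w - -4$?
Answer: $3072$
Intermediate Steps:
$c{\left(w \right)} = 4 + w$ ($c{\left(w \right)} = w + 4 = 4 + w$)
$g = 24$ ($g = \left(-6\right) \left(-4\right) = 24$)
$X{\left(W \right)} = 0$ ($X{\left(W \right)} = \frac{4 - 4}{W} = \frac{0}{W} = 0$)
$g \left(1 - 5\right) I{\left(X{\left(9 \right)},-32 \right)} = 24 \left(1 - 5\right) \left(-32\right) = 24 \left(-4\right) \left(-32\right) = \left(-96\right) \left(-32\right) = 3072$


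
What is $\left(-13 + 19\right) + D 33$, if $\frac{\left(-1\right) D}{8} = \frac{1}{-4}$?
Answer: $72$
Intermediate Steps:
$D = 2$ ($D = - \frac{8}{-4} = \left(-8\right) \left(- \frac{1}{4}\right) = 2$)
$\left(-13 + 19\right) + D 33 = \left(-13 + 19\right) + 2 \cdot 33 = 6 + 66 = 72$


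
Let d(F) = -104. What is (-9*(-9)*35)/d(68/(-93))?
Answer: -2835/104 ≈ -27.260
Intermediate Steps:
(-9*(-9)*35)/d(68/(-93)) = (-9*(-9)*35)/(-104) = (81*35)*(-1/104) = 2835*(-1/104) = -2835/104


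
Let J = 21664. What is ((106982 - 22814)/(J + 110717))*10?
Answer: 93520/14709 ≈ 6.3580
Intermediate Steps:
((106982 - 22814)/(J + 110717))*10 = ((106982 - 22814)/(21664 + 110717))*10 = (84168/132381)*10 = (84168*(1/132381))*10 = (9352/14709)*10 = 93520/14709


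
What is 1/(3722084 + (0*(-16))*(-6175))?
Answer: 1/3722084 ≈ 2.6867e-7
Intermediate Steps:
1/(3722084 + (0*(-16))*(-6175)) = 1/(3722084 + 0*(-6175)) = 1/(3722084 + 0) = 1/3722084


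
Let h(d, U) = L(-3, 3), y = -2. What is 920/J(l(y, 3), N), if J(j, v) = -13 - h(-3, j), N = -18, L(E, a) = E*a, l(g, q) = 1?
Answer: -230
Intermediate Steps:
h(d, U) = -9 (h(d, U) = -3*3 = -9)
J(j, v) = -4 (J(j, v) = -13 - 1*(-9) = -13 + 9 = -4)
920/J(l(y, 3), N) = 920/(-4) = 920*(-¼) = -230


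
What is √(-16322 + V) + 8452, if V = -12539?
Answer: 8452 + 7*I*√589 ≈ 8452.0 + 169.89*I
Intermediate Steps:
√(-16322 + V) + 8452 = √(-16322 - 12539) + 8452 = √(-28861) + 8452 = 7*I*√589 + 8452 = 8452 + 7*I*√589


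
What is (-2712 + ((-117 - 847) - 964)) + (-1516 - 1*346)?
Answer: -6502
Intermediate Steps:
(-2712 + ((-117 - 847) - 964)) + (-1516 - 1*346) = (-2712 + (-964 - 964)) + (-1516 - 346) = (-2712 - 1928) - 1862 = -4640 - 1862 = -6502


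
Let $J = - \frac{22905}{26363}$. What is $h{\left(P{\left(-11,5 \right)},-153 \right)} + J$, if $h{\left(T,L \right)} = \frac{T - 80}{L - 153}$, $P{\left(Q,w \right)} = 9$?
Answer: $- \frac{5137157}{8067078} \approx -0.63681$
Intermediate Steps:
$J = - \frac{22905}{26363}$ ($J = \left(-22905\right) \frac{1}{26363} = - \frac{22905}{26363} \approx -0.86883$)
$h{\left(T,L \right)} = \frac{-80 + T}{-153 + L}$
$h{\left(P{\left(-11,5 \right)},-153 \right)} + J = \frac{-80 + 9}{-153 - 153} - \frac{22905}{26363} = \frac{1}{-306} \left(-71\right) - \frac{22905}{26363} = \left(- \frac{1}{306}\right) \left(-71\right) - \frac{22905}{26363} = \frac{71}{306} - \frac{22905}{26363} = - \frac{5137157}{8067078}$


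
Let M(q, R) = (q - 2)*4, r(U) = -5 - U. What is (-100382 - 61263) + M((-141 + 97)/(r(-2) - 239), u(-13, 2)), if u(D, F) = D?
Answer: -1778175/11 ≈ -1.6165e+5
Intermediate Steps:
M(q, R) = -8 + 4*q (M(q, R) = (-2 + q)*4 = -8 + 4*q)
(-100382 - 61263) + M((-141 + 97)/(r(-2) - 239), u(-13, 2)) = (-100382 - 61263) + (-8 + 4*((-141 + 97)/((-5 - 1*(-2)) - 239))) = -161645 + (-8 + 4*(-44/((-5 + 2) - 239))) = -161645 + (-8 + 4*(-44/(-3 - 239))) = -161645 + (-8 + 4*(-44/(-242))) = -161645 + (-8 + 4*(-44*(-1/242))) = -161645 + (-8 + 4*(2/11)) = -161645 + (-8 + 8/11) = -161645 - 80/11 = -1778175/11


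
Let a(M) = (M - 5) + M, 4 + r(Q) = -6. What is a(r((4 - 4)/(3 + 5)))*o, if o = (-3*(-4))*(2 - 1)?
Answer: -300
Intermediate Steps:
r(Q) = -10 (r(Q) = -4 - 6 = -10)
a(M) = -5 + 2*M (a(M) = (-5 + M) + M = -5 + 2*M)
o = 12 (o = 12*1 = 12)
a(r((4 - 4)/(3 + 5)))*o = (-5 + 2*(-10))*12 = (-5 - 20)*12 = -25*12 = -300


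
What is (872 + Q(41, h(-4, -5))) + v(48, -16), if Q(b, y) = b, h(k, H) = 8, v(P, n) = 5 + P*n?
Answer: 150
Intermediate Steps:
(872 + Q(41, h(-4, -5))) + v(48, -16) = (872 + 41) + (5 + 48*(-16)) = 913 + (5 - 768) = 913 - 763 = 150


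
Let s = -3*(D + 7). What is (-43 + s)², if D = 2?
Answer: 4900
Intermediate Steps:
s = -27 (s = -3*(2 + 7) = -3*9 = -27)
(-43 + s)² = (-43 - 27)² = (-70)² = 4900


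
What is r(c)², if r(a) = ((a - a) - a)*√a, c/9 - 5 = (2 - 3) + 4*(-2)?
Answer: -46656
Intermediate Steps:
c = -36 (c = 45 + 9*((2 - 3) + 4*(-2)) = 45 + 9*(-1 - 8) = 45 + 9*(-9) = 45 - 81 = -36)
r(a) = -a^(3/2) (r(a) = (0 - a)*√a = (-a)*√a = -a^(3/2))
r(c)² = (-(-36)^(3/2))² = (-(-216)*I)² = (216*I)² = -46656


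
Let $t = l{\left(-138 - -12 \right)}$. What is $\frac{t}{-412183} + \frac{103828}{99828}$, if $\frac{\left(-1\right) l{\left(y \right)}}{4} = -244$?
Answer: $\frac{10674676099}{10286851131} \approx 1.0377$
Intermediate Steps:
$l{\left(y \right)} = 976$ ($l{\left(y \right)} = \left(-4\right) \left(-244\right) = 976$)
$t = 976$
$\frac{t}{-412183} + \frac{103828}{99828} = \frac{976}{-412183} + \frac{103828}{99828} = 976 \left(- \frac{1}{412183}\right) + 103828 \cdot \frac{1}{99828} = - \frac{976}{412183} + \frac{25957}{24957} = \frac{10674676099}{10286851131}$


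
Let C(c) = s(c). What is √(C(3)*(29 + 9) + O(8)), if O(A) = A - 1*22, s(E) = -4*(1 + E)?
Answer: I*√622 ≈ 24.94*I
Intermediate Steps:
s(E) = -4 - 4*E
O(A) = -22 + A (O(A) = A - 22 = -22 + A)
C(c) = -4 - 4*c
√(C(3)*(29 + 9) + O(8)) = √((-4 - 4*3)*(29 + 9) + (-22 + 8)) = √((-4 - 12)*38 - 14) = √(-16*38 - 14) = √(-608 - 14) = √(-622) = I*√622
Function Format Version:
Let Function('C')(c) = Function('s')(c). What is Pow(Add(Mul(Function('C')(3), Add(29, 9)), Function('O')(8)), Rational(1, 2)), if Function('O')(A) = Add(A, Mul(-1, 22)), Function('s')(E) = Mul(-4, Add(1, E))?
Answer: Mul(I, Pow(622, Rational(1, 2))) ≈ Mul(24.940, I)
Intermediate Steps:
Function('s')(E) = Add(-4, Mul(-4, E))
Function('O')(A) = Add(-22, A) (Function('O')(A) = Add(A, -22) = Add(-22, A))
Function('C')(c) = Add(-4, Mul(-4, c))
Pow(Add(Mul(Function('C')(3), Add(29, 9)), Function('O')(8)), Rational(1, 2)) = Pow(Add(Mul(Add(-4, Mul(-4, 3)), Add(29, 9)), Add(-22, 8)), Rational(1, 2)) = Pow(Add(Mul(Add(-4, -12), 38), -14), Rational(1, 2)) = Pow(Add(Mul(-16, 38), -14), Rational(1, 2)) = Pow(Add(-608, -14), Rational(1, 2)) = Pow(-622, Rational(1, 2)) = Mul(I, Pow(622, Rational(1, 2)))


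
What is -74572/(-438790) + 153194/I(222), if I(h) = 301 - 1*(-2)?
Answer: 33621295288/66476685 ≈ 505.76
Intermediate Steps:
I(h) = 303 (I(h) = 301 + 2 = 303)
-74572/(-438790) + 153194/I(222) = -74572/(-438790) + 153194/303 = -74572*(-1/438790) + 153194*(1/303) = 37286/219395 + 153194/303 = 33621295288/66476685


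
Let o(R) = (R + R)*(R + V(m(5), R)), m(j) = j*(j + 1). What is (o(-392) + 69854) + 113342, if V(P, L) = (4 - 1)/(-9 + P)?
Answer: 490412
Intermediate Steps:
m(j) = j*(1 + j)
V(P, L) = 3/(-9 + P)
o(R) = 2*R*(1/7 + R) (o(R) = (R + R)*(R + 3/(-9 + 5*(1 + 5))) = (2*R)*(R + 3/(-9 + 5*6)) = (2*R)*(R + 3/(-9 + 30)) = (2*R)*(R + 3/21) = (2*R)*(R + 3*(1/21)) = (2*R)*(R + 1/7) = (2*R)*(1/7 + R) = 2*R*(1/7 + R))
(o(-392) + 69854) + 113342 = ((2/7)*(-392)*(1 + 7*(-392)) + 69854) + 113342 = ((2/7)*(-392)*(1 - 2744) + 69854) + 113342 = ((2/7)*(-392)*(-2743) + 69854) + 113342 = (307216 + 69854) + 113342 = 377070 + 113342 = 490412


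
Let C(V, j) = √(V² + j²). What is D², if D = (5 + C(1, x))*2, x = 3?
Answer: 140 + 40*√10 ≈ 266.49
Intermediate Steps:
D = 10 + 2*√10 (D = (5 + √(1² + 3²))*2 = (5 + √(1 + 9))*2 = (5 + √10)*2 = 10 + 2*√10 ≈ 16.325)
D² = (10 + 2*√10)²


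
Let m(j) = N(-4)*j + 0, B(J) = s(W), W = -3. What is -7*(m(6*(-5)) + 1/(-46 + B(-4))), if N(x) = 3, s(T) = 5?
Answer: 25837/41 ≈ 630.17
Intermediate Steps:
B(J) = 5
m(j) = 3*j (m(j) = 3*j + 0 = 3*j)
-7*(m(6*(-5)) + 1/(-46 + B(-4))) = -7*(3*(6*(-5)) + 1/(-46 + 5)) = -7*(3*(-30) + 1/(-41)) = -7*(-90 - 1/41) = -7*(-3691/41) = 25837/41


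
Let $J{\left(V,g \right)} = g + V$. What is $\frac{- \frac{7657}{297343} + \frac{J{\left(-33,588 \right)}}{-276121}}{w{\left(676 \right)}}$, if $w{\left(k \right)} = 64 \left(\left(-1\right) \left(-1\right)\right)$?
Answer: $- \frac{1139641931}{2627284688096} \approx -0.00043377$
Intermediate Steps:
$J{\left(V,g \right)} = V + g$
$w{\left(k \right)} = 64$ ($w{\left(k \right)} = 64 \cdot 1 = 64$)
$\frac{- \frac{7657}{297343} + \frac{J{\left(-33,588 \right)}}{-276121}}{w{\left(676 \right)}} = \frac{- \frac{7657}{297343} + \frac{-33 + 588}{-276121}}{64} = \left(\left(-7657\right) \frac{1}{297343} + 555 \left(- \frac{1}{276121}\right)\right) \frac{1}{64} = \left(- \frac{7657}{297343} - \frac{555}{276121}\right) \frac{1}{64} = \left(- \frac{2279283862}{82102646503}\right) \frac{1}{64} = - \frac{1139641931}{2627284688096}$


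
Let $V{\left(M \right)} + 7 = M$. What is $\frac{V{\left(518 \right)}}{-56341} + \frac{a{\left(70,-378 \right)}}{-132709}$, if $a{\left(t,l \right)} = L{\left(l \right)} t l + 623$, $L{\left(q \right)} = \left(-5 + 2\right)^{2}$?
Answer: $\frac{13314130998}{7476957769} \approx 1.7807$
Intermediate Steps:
$V{\left(M \right)} = -7 + M$
$L{\left(q \right)} = 9$ ($L{\left(q \right)} = \left(-3\right)^{2} = 9$)
$a{\left(t,l \right)} = 623 + 9 l t$ ($a{\left(t,l \right)} = 9 t l + 623 = 9 l t + 623 = 623 + 9 l t$)
$\frac{V{\left(518 \right)}}{-56341} + \frac{a{\left(70,-378 \right)}}{-132709} = \frac{-7 + 518}{-56341} + \frac{623 + 9 \left(-378\right) 70}{-132709} = 511 \left(- \frac{1}{56341}\right) + \left(623 - 238140\right) \left(- \frac{1}{132709}\right) = - \frac{511}{56341} - - \frac{237517}{132709} = - \frac{511}{56341} + \frac{237517}{132709} = \frac{13314130998}{7476957769}$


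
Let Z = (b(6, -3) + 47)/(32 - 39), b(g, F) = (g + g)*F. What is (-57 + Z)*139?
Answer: -56990/7 ≈ -8141.4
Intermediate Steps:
b(g, F) = 2*F*g (b(g, F) = (2*g)*F = 2*F*g)
Z = -11/7 (Z = (2*(-3)*6 + 47)/(32 - 39) = (-36 + 47)/(-7) = 11*(-⅐) = -11/7 ≈ -1.5714)
(-57 + Z)*139 = (-57 - 11/7)*139 = -410/7*139 = -56990/7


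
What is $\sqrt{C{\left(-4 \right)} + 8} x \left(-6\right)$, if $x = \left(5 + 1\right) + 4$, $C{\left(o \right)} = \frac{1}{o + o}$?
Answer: $- 45 \sqrt{14} \approx -168.37$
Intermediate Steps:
$C{\left(o \right)} = \frac{1}{2 o}$
$x = 10$ ($x = 6 + 4 = 10$)
$\sqrt{C{\left(-4 \right)} + 8} x \left(-6\right) = \sqrt{\frac{1}{2 \left(-4\right)} + 8} \cdot 10 \left(-6\right) = \sqrt{\frac{1}{2} \left(- \frac{1}{4}\right) + 8} \cdot 10 \left(-6\right) = \sqrt{- \frac{1}{8} + 8} \cdot 10 \left(-6\right) = \sqrt{\frac{63}{8}} \cdot 10 \left(-6\right) = \frac{3 \sqrt{14}}{4} \cdot 10 \left(-6\right) = \frac{15 \sqrt{14}}{2} \left(-6\right) = - 45 \sqrt{14}$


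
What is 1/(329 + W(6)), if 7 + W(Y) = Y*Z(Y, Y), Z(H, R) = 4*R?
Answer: 1/466 ≈ 0.0021459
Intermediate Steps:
W(Y) = -7 + 4*Y**2 (W(Y) = -7 + Y*(4*Y) = -7 + 4*Y**2)
1/(329 + W(6)) = 1/(329 + (-7 + 4*6**2)) = 1/(329 + (-7 + 4*36)) = 1/(329 + (-7 + 144)) = 1/(329 + 137) = 1/466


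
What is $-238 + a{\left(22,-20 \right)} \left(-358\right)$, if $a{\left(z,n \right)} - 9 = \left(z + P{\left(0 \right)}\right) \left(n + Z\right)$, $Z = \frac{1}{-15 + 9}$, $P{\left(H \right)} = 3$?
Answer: $\frac{531095}{3} \approx 1.7703 \cdot 10^{5}$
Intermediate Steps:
$Z = - \frac{1}{6}$ ($Z = \frac{1}{-6} = - \frac{1}{6} \approx -0.16667$)
$a{\left(z,n \right)} = 9 + \left(3 + z\right) \left(- \frac{1}{6} + n\right)$ ($a{\left(z,n \right)} = 9 + \left(z + 3\right) \left(n - \frac{1}{6}\right) = 9 + \left(3 + z\right) \left(- \frac{1}{6} + n\right)$)
$-238 + a{\left(22,-20 \right)} \left(-358\right) = -238 + \left(\frac{17}{2} + 3 \left(-20\right) - \frac{11}{3} - 440\right) \left(-358\right) = -238 + \left(\frac{17}{2} - 60 - \frac{11}{3} - 440\right) \left(-358\right) = -238 - - \frac{531809}{3} = -238 + \frac{531809}{3} = \frac{531095}{3}$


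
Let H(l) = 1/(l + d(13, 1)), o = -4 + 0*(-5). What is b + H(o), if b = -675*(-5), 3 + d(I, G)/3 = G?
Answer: 33749/10 ≈ 3374.9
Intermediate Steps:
d(I, G) = -9 + 3*G
b = 3375
o = -4 (o = -4 + 0 = -4)
H(l) = 1/(-6 + l) (H(l) = 1/(l + (-9 + 3*1)) = 1/(l + (-9 + 3)) = 1/(l - 6) = 1/(-6 + l))
b + H(o) = 3375 + 1/(-6 - 4) = 3375 + 1/(-10) = 3375 - ⅒ = 33749/10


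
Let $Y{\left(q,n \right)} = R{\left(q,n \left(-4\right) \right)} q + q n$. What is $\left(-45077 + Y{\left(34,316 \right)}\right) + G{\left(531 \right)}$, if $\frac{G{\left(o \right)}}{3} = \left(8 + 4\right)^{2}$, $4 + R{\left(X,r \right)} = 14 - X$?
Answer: $-34717$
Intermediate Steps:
$R{\left(X,r \right)} = 10 - X$ ($R{\left(X,r \right)} = -4 - \left(-14 + X\right) = 10 - X$)
$G{\left(o \right)} = 432$ ($G{\left(o \right)} = 3 \left(8 + 4\right)^{2} = 3 \cdot 12^{2} = 3 \cdot 144 = 432$)
$Y{\left(q,n \right)} = n q + q \left(10 - q\right)$ ($Y{\left(q,n \right)} = \left(10 - q\right) q + q n = q \left(10 - q\right) + n q = n q + q \left(10 - q\right)$)
$\left(-45077 + Y{\left(34,316 \right)}\right) + G{\left(531 \right)} = \left(-45077 + 34 \left(10 + 316 - 34\right)\right) + 432 = \left(-45077 + 34 \cdot 292\right) + 432 = \left(-45077 + 9928\right) + 432 = -35149 + 432 = -34717$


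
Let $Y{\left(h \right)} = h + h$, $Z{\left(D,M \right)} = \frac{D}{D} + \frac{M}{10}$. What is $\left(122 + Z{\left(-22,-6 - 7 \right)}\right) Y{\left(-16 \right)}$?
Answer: $- \frac{19472}{5} \approx -3894.4$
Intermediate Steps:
$Z{\left(D,M \right)} = 1 + \frac{M}{10}$ ($Z{\left(D,M \right)} = 1 + M \frac{1}{10} = 1 + \frac{M}{10}$)
$Y{\left(h \right)} = 2 h$
$\left(122 + Z{\left(-22,-6 - 7 \right)}\right) Y{\left(-16 \right)} = \left(122 + \left(1 + \frac{-6 - 7}{10}\right)\right) 2 \left(-16\right) = \left(122 + \left(1 + \frac{1}{10} \left(-13\right)\right)\right) \left(-32\right) = \left(122 + \left(1 - \frac{13}{10}\right)\right) \left(-32\right) = \left(122 - \frac{3}{10}\right) \left(-32\right) = \frac{1217}{10} \left(-32\right) = - \frac{19472}{5}$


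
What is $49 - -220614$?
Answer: $220663$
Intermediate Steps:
$49 - -220614 = 49 + 220614 = 220663$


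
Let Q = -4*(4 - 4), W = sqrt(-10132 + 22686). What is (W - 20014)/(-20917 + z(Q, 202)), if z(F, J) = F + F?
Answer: 20014/20917 - sqrt(12554)/20917 ≈ 0.95147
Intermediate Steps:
W = sqrt(12554) ≈ 112.04
Q = 0 (Q = -4*0 = 0)
z(F, J) = 2*F
(W - 20014)/(-20917 + z(Q, 202)) = (sqrt(12554) - 20014)/(-20917 + 2*0) = (-20014 + sqrt(12554))/(-20917 + 0) = (-20014 + sqrt(12554))/(-20917) = (-20014 + sqrt(12554))*(-1/20917) = 20014/20917 - sqrt(12554)/20917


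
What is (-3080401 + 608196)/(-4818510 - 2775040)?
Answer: 494441/1518710 ≈ 0.32557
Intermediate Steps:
(-3080401 + 608196)/(-4818510 - 2775040) = -2472205/(-7593550) = -2472205*(-1/7593550) = 494441/1518710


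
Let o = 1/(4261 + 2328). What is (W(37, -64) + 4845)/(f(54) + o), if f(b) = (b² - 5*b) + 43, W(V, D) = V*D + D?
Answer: 15899257/17717822 ≈ 0.89736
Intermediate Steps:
W(V, D) = D + D*V (W(V, D) = D*V + D = D + D*V)
f(b) = 43 + b² - 5*b
o = 1/6589 ≈ 0.00015177
(W(37, -64) + 4845)/(f(54) + o) = (-64*(1 + 37) + 4845)/((43 + 54² - 5*54) + 1/6589) = (-64*38 + 4845)/((43 + 2916 - 270) + 1/6589) = (-2432 + 4845)/(2689 + 1/6589) = 2413/(17717822/6589) = 2413*(6589/17717822) = 15899257/17717822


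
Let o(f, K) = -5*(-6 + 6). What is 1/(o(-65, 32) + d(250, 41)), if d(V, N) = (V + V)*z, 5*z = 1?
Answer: 1/100 ≈ 0.010000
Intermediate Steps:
z = ⅕ (z = (⅕)*1 = ⅕ ≈ 0.20000)
d(V, N) = 2*V/5 (d(V, N) = (V + V)*(⅕) = (2*V)*(⅕) = 2*V/5)
o(f, K) = 0 (o(f, K) = -5*0 = 0)
1/(o(-65, 32) + d(250, 41)) = 1/(0 + (⅖)*250) = 1/(0 + 100) = 1/100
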